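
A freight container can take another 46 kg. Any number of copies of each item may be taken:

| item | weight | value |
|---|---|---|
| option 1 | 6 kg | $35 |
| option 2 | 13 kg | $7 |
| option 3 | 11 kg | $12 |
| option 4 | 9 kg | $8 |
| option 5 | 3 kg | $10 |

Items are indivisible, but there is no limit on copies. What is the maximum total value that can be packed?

$255

Best value-per-unit is option 1 at 35/6; filling with it alone gives 7×35 = 245.
Optimal mix: 7×option 1 + 1×option 5 → weight 45, value 255.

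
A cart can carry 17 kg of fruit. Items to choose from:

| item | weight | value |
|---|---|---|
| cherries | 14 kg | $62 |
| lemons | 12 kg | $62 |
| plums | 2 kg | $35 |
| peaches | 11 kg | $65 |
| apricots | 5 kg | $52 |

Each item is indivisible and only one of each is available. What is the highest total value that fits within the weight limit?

Check high-value combinations within 17 kg:
- peaches+apricots: weight 11+5=16, value 65+52=117
- lemons+apricots: weight 12+5=17, value 62+52=114
- plums+peaches: weight 2+11=13, value 35+65=100
- lemons+plums: weight 12+2=14, value 62+35=97
- cherries+plums: weight 14+2=16, value 62+35=97
Best: $117.

$117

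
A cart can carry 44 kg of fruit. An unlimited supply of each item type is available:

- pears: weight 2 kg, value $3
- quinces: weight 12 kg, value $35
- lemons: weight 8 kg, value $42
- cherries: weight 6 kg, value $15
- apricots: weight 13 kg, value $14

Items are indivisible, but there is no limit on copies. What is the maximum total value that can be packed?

Best value-per-unit is lemons at 42/8; filling with it alone gives 5×42 = 210.
Optimal mix: 2×pears + 5×lemons → weight 44, value 216.

$216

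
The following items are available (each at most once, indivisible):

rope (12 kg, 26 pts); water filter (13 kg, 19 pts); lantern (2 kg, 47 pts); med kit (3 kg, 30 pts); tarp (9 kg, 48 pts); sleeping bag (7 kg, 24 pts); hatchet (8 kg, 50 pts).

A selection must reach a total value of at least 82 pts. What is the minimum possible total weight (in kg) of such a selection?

Subsets with value ≥ 82, sorted by total weight:
- lantern+hatchet: weight 10, value 97
- lantern+tarp: weight 11, value 95
- lantern+med kit+sleeping bag: weight 12, value 101
- lantern+med kit+hatchet: weight 13, value 127
Minimum weight: 10 kg.

10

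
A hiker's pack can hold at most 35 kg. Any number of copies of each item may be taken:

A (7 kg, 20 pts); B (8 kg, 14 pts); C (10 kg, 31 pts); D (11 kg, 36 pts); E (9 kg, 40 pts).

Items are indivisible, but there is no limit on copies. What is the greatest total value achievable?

140 pts

Best value-per-unit is E at 40/9; filling with it alone gives 3×40 = 120.
Optimal mix: 1×A + 3×E → weight 34, value 140.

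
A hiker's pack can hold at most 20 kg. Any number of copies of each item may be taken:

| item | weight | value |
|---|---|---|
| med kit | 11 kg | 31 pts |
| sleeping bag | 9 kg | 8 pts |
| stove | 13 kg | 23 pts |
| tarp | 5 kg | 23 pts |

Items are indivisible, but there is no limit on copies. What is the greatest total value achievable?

92 pts

Best value-per-unit is tarp at 23/5, and filling with it alone uses weight 4×5=20. No mix of the others beats 4×23 = 92.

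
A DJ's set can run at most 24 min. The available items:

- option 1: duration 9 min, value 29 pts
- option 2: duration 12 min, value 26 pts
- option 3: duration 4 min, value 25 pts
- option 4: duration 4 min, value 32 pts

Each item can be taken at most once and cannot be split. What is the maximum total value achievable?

Check high-value combinations within 24 min:
- option 1+option 3+option 4: duration 9+4+4=17, value 29+25+32=86
- option 2+option 3+option 4: duration 12+4+4=20, value 26+25+32=83
- option 1+option 4: duration 9+4=13, value 29+32=61
- option 2+option 4: duration 12+4=16, value 26+32=58
- option 3+option 4: duration 4+4=8, value 25+32=57
Best: 86 pts.

86 pts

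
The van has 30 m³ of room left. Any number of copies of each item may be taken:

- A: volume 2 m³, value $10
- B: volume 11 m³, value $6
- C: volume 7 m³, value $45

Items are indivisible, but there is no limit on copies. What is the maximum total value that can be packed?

$190

Best value-per-unit is C at 45/7; filling with it alone gives 4×45 = 180.
Optimal mix: 1×A + 4×C → volume 30, value 190.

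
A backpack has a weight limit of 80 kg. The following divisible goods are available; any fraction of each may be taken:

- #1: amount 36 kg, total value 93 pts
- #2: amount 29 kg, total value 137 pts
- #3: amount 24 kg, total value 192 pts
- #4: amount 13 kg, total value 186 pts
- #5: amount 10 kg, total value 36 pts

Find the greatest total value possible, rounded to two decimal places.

Take in order of value per unit:
- #4 (186/13 per unit): all 13 → value 186, running total 186.00
- #3 (192/24 per unit): all 24 → value 192, running total 378.00
- #2 (137/29 per unit): all 29 → value 137, running total 515.00
- #5 (36/10 per unit): all 10 → value 36, running total 551.00
- #1 (93/36 per unit): 4 of 36 → value 4×93/36 = 10.3333, running total 561.33
Total 561.33.

561.33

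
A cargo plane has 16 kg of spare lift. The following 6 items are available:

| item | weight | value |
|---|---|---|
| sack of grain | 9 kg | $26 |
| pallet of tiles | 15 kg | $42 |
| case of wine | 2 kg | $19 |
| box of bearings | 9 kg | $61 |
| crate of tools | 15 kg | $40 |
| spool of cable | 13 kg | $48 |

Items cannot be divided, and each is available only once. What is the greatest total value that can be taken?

Check high-value combinations within 16 kg:
- case of wine+box of bearings: weight 2+9=11, value 19+61=80
- case of wine+spool of cable: weight 2+13=15, value 19+48=67
- box of bearings: weight 9, value 61
Best: $80.

$80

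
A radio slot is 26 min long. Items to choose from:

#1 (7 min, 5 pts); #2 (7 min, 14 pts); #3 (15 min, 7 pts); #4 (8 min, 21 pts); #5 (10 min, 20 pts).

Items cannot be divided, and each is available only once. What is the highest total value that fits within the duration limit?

Check high-value combinations within 26 min:
- #2+#4+#5: duration 7+8+10=25, value 14+21+20=55
- #1+#4+#5: duration 7+8+10=25, value 5+21+20=46
- #4+#5: duration 8+10=18, value 21+20=41
- #1+#2+#4: duration 7+7+8=22, value 5+14+21=40
- #1+#2+#5: duration 7+7+10=24, value 5+14+20=39
Best: 55 pts.

55 pts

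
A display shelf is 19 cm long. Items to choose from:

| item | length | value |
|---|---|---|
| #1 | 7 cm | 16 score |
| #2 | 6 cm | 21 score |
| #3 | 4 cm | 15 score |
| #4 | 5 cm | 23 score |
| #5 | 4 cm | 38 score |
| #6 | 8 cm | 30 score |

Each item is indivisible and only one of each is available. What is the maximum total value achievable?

Check high-value combinations within 19 cm:
- #2+#3+#4+#5: length 6+4+5+4=19, value 21+15+23+38=97
- #4+#5+#6: length 5+4+8=17, value 23+38+30=91
- #2+#5+#6: length 6+4+8=18, value 21+38+30=89
- #1+#5+#6: length 7+4+8=19, value 16+38+30=84
- #3+#5+#6: length 4+4+8=16, value 15+38+30=83
Best: 97 score.

97 score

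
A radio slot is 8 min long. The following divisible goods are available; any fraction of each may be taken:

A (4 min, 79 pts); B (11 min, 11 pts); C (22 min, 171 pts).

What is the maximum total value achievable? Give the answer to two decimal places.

Take in order of value per unit:
- A (79/4 per unit): all 4 → value 79, running total 79.00
- C (171/22 per unit): 4 of 22 → value 4×171/22 = 31.0909, running total 110.09
Total 110.09.

110.09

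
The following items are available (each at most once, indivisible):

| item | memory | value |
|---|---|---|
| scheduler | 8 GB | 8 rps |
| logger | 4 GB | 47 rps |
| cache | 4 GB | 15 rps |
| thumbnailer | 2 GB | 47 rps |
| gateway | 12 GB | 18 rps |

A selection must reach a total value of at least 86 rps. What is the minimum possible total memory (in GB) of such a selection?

6

Subsets with value ≥ 86, sorted by total memory:
- logger+thumbnailer: memory 6, value 94
- logger+cache+thumbnailer: memory 10, value 109
- scheduler+logger+thumbnailer: memory 14, value 102
- scheduler+logger+cache+thumbnailer: memory 18, value 117
Minimum memory: 6 GB.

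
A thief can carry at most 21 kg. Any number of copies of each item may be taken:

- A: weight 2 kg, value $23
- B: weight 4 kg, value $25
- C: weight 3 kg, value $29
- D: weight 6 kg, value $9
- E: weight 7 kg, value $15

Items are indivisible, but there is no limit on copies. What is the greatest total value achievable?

Best value-per-unit is A at 23/2; filling with it alone gives 10×23 = 230.
Optimal mix: 9×A + 1×C → weight 21, value 236.

$236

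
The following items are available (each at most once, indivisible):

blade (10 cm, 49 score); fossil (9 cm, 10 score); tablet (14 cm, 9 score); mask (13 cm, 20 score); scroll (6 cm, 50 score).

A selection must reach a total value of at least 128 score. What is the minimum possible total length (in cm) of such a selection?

Subsets with value ≥ 128, sorted by total length:
- blade+fossil+mask+scroll: length 38, value 129
- blade+tablet+mask+scroll: length 43, value 128
- blade+fossil+tablet+mask+scroll: length 52, value 138
Minimum length: 38 cm.

38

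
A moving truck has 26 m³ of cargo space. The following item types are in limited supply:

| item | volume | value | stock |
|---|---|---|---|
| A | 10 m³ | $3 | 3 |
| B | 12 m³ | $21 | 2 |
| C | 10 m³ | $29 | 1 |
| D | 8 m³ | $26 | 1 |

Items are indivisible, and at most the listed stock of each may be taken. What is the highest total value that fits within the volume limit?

$55

Top feasible selections:
- 1×C + 1×D: volume 18, value 55
- 1×B + 1×C: volume 22, value 50
Best: $55.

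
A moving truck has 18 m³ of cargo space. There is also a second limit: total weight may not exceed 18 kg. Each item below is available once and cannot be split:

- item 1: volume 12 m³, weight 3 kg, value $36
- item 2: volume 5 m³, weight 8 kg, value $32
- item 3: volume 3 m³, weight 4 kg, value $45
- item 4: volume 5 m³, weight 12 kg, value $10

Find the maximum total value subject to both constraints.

$81

Feasible sets respecting both limits:
- item 1+item 3: volume 15, weight 7, value 81
- item 2+item 3: volume 8, weight 12, value 77
- item 1+item 2: volume 17, weight 11, value 68
Best: $81.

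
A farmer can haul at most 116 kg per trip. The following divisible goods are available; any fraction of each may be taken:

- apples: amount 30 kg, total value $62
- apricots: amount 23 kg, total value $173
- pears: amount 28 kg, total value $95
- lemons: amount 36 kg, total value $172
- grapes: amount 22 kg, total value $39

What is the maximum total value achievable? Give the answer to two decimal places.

Take in order of value per unit:
- apricots (173/23 per unit): all 23 → value 173, running total 173.00
- lemons (172/36 per unit): all 36 → value 172, running total 345.00
- pears (95/28 per unit): all 28 → value 95, running total 440.00
- apples (62/30 per unit): 29 of 30 → value 29×62/30 = 59.9333, running total 499.93
Total 499.93.

499.93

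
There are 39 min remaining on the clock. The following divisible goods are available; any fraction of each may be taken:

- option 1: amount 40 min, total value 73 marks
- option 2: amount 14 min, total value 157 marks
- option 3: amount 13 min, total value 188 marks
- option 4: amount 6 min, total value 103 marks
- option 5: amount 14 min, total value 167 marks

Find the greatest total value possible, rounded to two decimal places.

525.29

Take in order of value per unit:
- option 4 (103/6 per unit): all 6 → value 103, running total 103.00
- option 3 (188/13 per unit): all 13 → value 188, running total 291.00
- option 5 (167/14 per unit): all 14 → value 167, running total 458.00
- option 2 (157/14 per unit): 6 of 14 → value 6×157/14 = 67.2857, running total 525.29
Total 525.29.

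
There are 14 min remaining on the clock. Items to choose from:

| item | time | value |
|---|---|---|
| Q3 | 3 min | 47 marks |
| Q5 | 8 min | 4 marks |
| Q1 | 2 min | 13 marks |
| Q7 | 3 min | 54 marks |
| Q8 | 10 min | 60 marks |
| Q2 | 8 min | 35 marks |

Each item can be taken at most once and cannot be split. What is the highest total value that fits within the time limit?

136 marks

Check high-value combinations within 14 min:
- Q3+Q7+Q2: time 3+3+8=14, value 47+54+35=136
- Q3+Q1+Q7: time 3+2+3=8, value 47+13+54=114
- Q7+Q8: time 3+10=13, value 54+60=114
- Q3+Q8: time 3+10=13, value 47+60=107
- Q3+Q5+Q7: time 3+8+3=14, value 47+4+54=105
Best: 136 marks.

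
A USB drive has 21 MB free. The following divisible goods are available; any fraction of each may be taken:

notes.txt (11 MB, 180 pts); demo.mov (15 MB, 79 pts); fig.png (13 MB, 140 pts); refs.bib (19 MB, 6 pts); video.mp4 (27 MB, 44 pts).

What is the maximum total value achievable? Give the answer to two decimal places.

Take in order of value per unit:
- notes.txt (180/11 per unit): all 11 → value 180, running total 180.00
- fig.png (140/13 per unit): 10 of 13 → value 10×140/13 = 107.6923, running total 287.69
Total 287.69.

287.69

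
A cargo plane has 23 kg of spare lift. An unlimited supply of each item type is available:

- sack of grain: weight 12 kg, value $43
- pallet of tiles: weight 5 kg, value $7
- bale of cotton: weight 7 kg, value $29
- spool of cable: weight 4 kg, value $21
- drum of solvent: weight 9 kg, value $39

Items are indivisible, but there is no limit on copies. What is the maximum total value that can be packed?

Best value-per-unit is spool of cable at 21/4; filling with it alone gives 5×21 = 105.
Optimal mix: 1×bale of cotton + 4×spool of cable → weight 23, value 113.

$113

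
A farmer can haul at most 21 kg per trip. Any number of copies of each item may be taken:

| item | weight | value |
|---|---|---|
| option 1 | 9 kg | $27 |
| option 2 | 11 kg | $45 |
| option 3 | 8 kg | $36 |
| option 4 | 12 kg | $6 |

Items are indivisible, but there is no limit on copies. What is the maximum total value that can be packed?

Best value-per-unit is option 3 at 36/8; filling with it alone gives 2×36 = 72.
Optimal mix: 1×option 2 + 1×option 3 → weight 19, value 81.

$81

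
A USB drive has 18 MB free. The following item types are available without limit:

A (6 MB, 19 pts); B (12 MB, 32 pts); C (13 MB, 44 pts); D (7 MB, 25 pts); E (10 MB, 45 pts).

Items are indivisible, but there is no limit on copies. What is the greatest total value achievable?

70 pts

Best value-per-unit is E at 45/10; filling with it alone gives 1×45 = 45.
Optimal mix: 1×D + 1×E → size 17, value 70.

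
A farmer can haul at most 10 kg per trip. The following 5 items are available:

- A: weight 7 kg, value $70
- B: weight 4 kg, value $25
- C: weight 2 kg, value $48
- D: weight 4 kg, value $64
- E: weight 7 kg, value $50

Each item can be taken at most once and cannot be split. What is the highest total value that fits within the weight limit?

$137

Check high-value combinations within 10 kg:
- B+C+D: weight 4+2+4=10, value 25+48+64=137
- A+C: weight 7+2=9, value 70+48=118
- C+D: weight 2+4=6, value 48+64=112
Best: $137.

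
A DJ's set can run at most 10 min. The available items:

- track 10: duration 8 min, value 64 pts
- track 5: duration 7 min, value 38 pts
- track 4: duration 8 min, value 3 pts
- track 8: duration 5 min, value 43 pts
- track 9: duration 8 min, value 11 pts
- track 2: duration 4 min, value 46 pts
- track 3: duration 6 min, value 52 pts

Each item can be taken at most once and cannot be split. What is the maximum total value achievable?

This is a 0/1 knapsack; check combinations near the capacity.
- track 2+track 3: duration 4+6=10, value 46+52=98
- track 8+track 2: duration 5+4=9, value 43+46=89
- track 10: duration 8, value 64
- track 3: duration 6, value 52
- track 2: duration 4, value 46
Best: 98 pts.

98 pts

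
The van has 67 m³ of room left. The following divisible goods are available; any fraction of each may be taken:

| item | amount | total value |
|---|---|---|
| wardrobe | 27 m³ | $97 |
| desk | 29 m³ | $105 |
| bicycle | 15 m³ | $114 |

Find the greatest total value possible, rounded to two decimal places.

301.63

Take in order of value per unit:
- bicycle (114/15 per unit): all 15 → value 114, running total 114.00
- desk (105/29 per unit): all 29 → value 105, running total 219.00
- wardrobe (97/27 per unit): 23 of 27 → value 23×97/27 = 82.6296, running total 301.63
Total 301.63.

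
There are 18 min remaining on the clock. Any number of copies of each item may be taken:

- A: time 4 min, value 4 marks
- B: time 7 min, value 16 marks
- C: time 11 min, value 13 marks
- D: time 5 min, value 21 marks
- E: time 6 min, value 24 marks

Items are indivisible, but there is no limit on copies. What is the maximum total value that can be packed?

72 marks

Best value-per-unit is D at 21/5; filling with it alone gives 3×21 = 63.
Optimal mix: 3×E → time 18, value 72.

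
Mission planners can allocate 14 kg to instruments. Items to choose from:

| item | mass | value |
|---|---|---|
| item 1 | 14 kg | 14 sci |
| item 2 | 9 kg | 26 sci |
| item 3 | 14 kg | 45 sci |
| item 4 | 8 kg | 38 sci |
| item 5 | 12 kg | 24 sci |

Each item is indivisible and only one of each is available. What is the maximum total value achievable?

45 sci

Check high-value combinations within 14 kg:
- item 3: mass 14, value 45
- item 4: mass 8, value 38
- item 2: mass 9, value 26
Best: 45 sci.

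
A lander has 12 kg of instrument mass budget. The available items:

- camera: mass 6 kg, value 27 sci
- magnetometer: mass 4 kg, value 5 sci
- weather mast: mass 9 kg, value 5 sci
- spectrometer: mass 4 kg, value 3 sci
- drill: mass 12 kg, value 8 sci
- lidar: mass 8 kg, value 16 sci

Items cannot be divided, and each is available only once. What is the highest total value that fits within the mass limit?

Check high-value combinations within 12 kg:
- camera+magnetometer: mass 6+4=10, value 27+5=32
- camera+spectrometer: mass 6+4=10, value 27+3=30
- camera: mass 6, value 27
- magnetometer+lidar: mass 4+8=12, value 5+16=21
- spectrometer+lidar: mass 4+8=12, value 3+16=19
Best: 32 sci.

32 sci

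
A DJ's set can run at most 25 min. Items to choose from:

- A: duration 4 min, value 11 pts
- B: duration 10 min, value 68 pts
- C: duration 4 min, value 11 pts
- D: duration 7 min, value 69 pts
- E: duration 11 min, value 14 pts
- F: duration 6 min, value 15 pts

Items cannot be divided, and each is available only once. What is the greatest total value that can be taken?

This is a 0/1 knapsack; check combinations near the capacity.
- A+B+C+D: duration 4+10+4+7=25, value 11+68+11+69=159
- B+D+F: duration 10+7+6=23, value 68+69+15=152
- A+B+D: duration 4+10+7=21, value 11+68+69=148
Best: 159 pts.

159 pts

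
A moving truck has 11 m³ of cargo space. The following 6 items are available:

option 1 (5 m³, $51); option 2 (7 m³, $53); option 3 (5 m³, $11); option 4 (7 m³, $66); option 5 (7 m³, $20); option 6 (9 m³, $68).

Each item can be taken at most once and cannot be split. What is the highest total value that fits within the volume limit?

Check high-value combinations within 11 m³:
- option 6: volume 9, value 68
- option 4: volume 7, value 66
- option 1+option 3: volume 5+5=10, value 51+11=62
- option 2: volume 7, value 53
- option 1: volume 5, value 51
Best: $68.

$68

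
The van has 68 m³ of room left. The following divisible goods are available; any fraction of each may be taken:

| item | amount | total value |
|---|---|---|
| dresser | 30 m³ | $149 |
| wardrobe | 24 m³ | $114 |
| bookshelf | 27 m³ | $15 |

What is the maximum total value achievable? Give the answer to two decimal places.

Take in order of value per unit:
- dresser (149/30 per unit): all 30 → value 149, running total 149.00
- wardrobe (114/24 per unit): all 24 → value 114, running total 263.00
- bookshelf (15/27 per unit): 14 of 27 → value 14×15/27 = 7.7778, running total 270.78
Total 270.78.

270.78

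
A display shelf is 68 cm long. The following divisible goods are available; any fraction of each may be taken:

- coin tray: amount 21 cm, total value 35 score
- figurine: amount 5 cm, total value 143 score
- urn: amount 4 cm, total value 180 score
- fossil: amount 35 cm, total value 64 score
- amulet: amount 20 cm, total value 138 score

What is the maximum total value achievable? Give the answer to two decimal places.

Take in order of value per unit:
- urn (180/4 per unit): all 4 → value 180, running total 180.00
- figurine (143/5 per unit): all 5 → value 143, running total 323.00
- amulet (138/20 per unit): all 20 → value 138, running total 461.00
- fossil (64/35 per unit): all 35 → value 64, running total 525.00
- coin tray (35/21 per unit): 4 of 21 → value 4×35/21 = 6.6667, running total 531.67
Total 531.67.

531.67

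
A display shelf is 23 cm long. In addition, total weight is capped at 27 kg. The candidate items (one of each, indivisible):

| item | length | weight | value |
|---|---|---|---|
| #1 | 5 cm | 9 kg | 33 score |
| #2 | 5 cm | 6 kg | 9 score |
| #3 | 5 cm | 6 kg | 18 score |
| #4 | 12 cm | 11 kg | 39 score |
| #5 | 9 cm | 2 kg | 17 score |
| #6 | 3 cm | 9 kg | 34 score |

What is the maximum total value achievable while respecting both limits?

102 score

Feasible sets respecting both limits:
- #1+#3+#5+#6: length 22, weight 26, value 102
- #1+#2+#5+#6: length 22, weight 26, value 93
- #3+#4+#6: length 20, weight 26, value 91
Best: 102 score.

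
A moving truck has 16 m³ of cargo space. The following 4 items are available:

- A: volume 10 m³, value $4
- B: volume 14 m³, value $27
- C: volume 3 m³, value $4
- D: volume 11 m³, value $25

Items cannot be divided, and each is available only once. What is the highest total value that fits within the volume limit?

Check high-value combinations within 16 m³:
- C+D: volume 3+11=14, value 4+25=29
- B: volume 14, value 27
- D: volume 11, value 25
- A+C: volume 10+3=13, value 4+4=8
Best: $29.

$29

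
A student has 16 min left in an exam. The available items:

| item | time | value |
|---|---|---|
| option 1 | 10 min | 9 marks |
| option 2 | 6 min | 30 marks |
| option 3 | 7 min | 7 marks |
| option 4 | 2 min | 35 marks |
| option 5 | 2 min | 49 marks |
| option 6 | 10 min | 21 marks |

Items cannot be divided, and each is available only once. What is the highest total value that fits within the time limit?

114 marks

Check high-value combinations within 16 min:
- option 2+option 4+option 5: time 6+2+2=10, value 30+35+49=114
- option 4+option 5+option 6: time 2+2+10=14, value 35+49+21=105
- option 1+option 4+option 5: time 10+2+2=14, value 9+35+49=93
- option 3+option 4+option 5: time 7+2+2=11, value 7+35+49=91
- option 2+option 3+option 5: time 6+7+2=15, value 30+7+49=86
Best: 114 marks.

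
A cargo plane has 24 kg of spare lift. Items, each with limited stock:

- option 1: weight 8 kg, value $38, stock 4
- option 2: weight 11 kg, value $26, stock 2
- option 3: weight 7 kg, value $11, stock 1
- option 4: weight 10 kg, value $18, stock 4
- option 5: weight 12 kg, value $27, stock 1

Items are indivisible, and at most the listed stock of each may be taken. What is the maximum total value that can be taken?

Best selections within weight 24 and stock limits:
- 3×option 1: weight 24, value 114
- 2×option 1 + 1×option 3: weight 23, value 87
- 2×option 1: weight 16, value 76
- 1×option 1 + 1×option 5: weight 20, value 65
Best: $114.

$114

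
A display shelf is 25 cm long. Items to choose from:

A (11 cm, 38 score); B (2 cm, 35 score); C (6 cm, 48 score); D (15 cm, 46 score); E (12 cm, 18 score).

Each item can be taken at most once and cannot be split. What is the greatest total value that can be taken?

129 score

Check high-value combinations within 25 cm:
- B+C+D: length 2+6+15=23, value 35+48+46=129
- A+B+C: length 11+2+6=19, value 38+35+48=121
- B+C+E: length 2+6+12=20, value 35+48+18=101
- C+D: length 6+15=21, value 48+46=94
- A+B+E: length 11+2+12=25, value 38+35+18=91
Best: 129 score.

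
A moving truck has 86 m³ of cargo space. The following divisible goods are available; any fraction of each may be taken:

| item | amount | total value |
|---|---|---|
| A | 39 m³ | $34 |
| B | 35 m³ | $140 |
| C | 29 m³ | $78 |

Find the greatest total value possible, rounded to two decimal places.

Take in order of value per unit:
- B (140/35 per unit): all 35 → value 140, running total 140.00
- C (78/29 per unit): all 29 → value 78, running total 218.00
- A (34/39 per unit): 22 of 39 → value 22×34/39 = 19.1795, running total 237.18
Total 237.18.

237.18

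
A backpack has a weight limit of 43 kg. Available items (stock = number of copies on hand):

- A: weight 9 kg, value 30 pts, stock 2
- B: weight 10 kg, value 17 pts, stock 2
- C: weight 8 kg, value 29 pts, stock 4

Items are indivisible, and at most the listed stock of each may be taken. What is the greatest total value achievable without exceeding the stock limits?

Top feasible selections:
- 2×A + 3×C: weight 42, value 147
- 1×A + 4×C: weight 41, value 146
Best: 147 pts.

147 pts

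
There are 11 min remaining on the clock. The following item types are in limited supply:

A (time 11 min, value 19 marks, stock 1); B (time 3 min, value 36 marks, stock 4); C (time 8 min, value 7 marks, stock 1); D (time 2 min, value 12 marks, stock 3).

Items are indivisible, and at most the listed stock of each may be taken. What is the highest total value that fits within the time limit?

120 marks

Top feasible selections:
- 3×B + 1×D: time 11, value 120
- 3×B: time 9, value 108
- 2×B + 2×D: time 10, value 96
Best: 120 marks.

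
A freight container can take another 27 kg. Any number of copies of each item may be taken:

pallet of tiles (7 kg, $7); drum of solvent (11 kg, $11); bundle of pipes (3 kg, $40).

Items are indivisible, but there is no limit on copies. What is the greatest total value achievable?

Best value-per-unit is bundle of pipes at 40/3, and filling with it alone uses weight 9×3=27. No mix of the others beats 9×40 = 360.

$360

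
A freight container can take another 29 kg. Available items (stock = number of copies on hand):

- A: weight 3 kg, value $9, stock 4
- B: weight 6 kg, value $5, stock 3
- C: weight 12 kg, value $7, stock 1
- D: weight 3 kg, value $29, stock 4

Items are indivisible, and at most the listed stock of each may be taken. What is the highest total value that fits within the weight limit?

Best selections within weight 29 and stock limits:
- 4×A + 4×D: weight 24, value 152
- 3×A + 1×B + 4×D: weight 27, value 148
- 3×A + 4×D: weight 21, value 143
- 2×A + 1×B + 4×D: weight 24, value 139
Best: $152.

$152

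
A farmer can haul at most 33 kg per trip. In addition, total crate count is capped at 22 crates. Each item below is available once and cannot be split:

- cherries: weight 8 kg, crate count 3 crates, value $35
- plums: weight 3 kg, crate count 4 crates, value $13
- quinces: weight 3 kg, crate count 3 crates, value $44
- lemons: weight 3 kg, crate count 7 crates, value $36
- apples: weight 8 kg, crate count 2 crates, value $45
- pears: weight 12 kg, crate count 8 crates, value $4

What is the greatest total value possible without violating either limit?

Feasible sets respecting both limits:
- cherries+plums+quinces+lemons+apples: weight 25, crate count 19, value 173
- cherries+quinces+lemons+apples: weight 22, crate count 15, value 160
- plums+quinces+lemons+apples: weight 17, crate count 16, value 138
Best: $173.

$173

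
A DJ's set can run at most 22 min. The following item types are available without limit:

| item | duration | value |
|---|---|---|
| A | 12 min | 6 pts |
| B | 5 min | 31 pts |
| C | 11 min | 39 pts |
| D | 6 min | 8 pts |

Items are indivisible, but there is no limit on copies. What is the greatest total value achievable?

124 pts

Best value-per-unit is B at 31/5, and filling with it alone uses duration 4×5=20. No mix of the others beats 4×31 = 124.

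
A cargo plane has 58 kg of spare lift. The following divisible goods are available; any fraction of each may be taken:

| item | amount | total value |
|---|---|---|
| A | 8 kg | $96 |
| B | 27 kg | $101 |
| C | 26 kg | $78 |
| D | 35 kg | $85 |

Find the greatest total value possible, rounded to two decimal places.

Take in order of value per unit:
- A (96/8 per unit): all 8 → value 96, running total 96.00
- B (101/27 per unit): all 27 → value 101, running total 197.00
- C (78/26 per unit): 23 of 26 → value 23×78/26 = 69.0000, running total 266.00
Total 266.00.

266.00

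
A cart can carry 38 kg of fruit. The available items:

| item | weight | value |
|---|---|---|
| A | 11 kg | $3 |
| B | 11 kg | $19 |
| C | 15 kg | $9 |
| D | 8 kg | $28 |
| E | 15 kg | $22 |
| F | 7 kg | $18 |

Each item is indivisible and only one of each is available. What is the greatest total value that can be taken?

$69

Check high-value combinations within 38 kg:
- B+D+E: weight 11+8+15=34, value 19+28+22=69
- D+E+F: weight 8+15+7=30, value 28+22+18=68
- A+B+D+F: weight 11+11+8+7=37, value 3+19+28+18=68
- B+D+F: weight 11+8+7=26, value 19+28+18=65
Best: $69.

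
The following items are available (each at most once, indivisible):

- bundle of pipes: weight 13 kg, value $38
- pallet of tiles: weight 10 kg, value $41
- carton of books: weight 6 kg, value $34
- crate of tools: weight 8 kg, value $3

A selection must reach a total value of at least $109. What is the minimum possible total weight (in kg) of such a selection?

29

Subsets with value ≥ 109, sorted by total weight:
- bundle of pipes+pallet of tiles+carton of books: weight 29, value 113
- bundle of pipes+pallet of tiles+carton of books+crate of tools: weight 37, value 116
Minimum weight: 29 kg.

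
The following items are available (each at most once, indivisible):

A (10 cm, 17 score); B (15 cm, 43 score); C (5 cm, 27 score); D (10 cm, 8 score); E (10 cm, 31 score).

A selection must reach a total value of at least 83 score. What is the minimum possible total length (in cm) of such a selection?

30

Subsets with value ≥ 83, sorted by total length:
- B+C+E: length 30, value 101
- A+B+C: length 30, value 87
- A+B+E: length 35, value 91
Minimum length: 30 cm.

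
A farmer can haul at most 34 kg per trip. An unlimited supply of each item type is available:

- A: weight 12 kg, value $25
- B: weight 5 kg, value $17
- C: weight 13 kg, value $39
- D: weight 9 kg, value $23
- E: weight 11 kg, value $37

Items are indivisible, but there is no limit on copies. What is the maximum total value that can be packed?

$111

Best value-per-unit is B at 17/5; filling with it alone gives 6×17 = 102.
Optimal mix: 3×E → weight 33, value 111.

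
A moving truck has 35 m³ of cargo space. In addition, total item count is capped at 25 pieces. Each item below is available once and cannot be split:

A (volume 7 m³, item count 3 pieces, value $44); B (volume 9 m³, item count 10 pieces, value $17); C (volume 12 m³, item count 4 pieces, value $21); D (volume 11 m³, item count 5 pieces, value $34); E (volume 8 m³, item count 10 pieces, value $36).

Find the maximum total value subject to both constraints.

Feasible sets respecting both limits:
- A+D+E: volume 26, item count 18, value 114
- A+C+E: volume 27, item count 17, value 101
- A+C+D: volume 30, item count 12, value 99
Best: $114.

$114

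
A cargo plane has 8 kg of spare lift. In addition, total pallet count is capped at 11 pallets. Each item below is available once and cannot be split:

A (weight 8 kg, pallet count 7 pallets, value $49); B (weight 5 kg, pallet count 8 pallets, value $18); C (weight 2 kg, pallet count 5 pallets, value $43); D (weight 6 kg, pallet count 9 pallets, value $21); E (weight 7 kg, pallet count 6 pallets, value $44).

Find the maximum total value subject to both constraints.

$49

Feasible sets respecting both limits:
- A: weight 8, pallet count 7, value 49
- E: weight 7, pallet count 6, value 44
- C: weight 2, pallet count 5, value 43
- D: weight 6, pallet count 9, value 21
Best: $49.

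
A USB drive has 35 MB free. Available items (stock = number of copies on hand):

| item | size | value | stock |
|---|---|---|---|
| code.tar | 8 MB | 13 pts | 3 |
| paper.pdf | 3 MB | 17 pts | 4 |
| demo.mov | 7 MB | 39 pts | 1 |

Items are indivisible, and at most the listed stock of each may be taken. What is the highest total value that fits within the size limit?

Best selections within size 35 and stock limits:
- 2×code.tar + 4×paper.pdf + 1×demo.mov: size 35, value 133
- 1×code.tar + 4×paper.pdf + 1×demo.mov: size 27, value 120
Best: 133 pts.

133 pts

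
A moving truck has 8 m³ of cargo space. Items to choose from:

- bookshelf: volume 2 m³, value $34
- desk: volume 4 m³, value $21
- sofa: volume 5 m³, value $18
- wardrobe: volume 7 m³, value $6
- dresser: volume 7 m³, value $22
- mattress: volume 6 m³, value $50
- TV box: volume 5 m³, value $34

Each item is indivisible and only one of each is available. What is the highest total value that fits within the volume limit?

Check high-value combinations within 8 m³:
- bookshelf+mattress: volume 2+6=8, value 34+50=84
- bookshelf+TV box: volume 2+5=7, value 34+34=68
- bookshelf+desk: volume 2+4=6, value 34+21=55
Best: $84.

$84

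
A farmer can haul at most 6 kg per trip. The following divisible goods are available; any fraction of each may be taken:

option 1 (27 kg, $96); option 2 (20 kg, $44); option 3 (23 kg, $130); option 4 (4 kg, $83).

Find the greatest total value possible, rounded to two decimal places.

94.30

Take in order of value per unit:
- option 4 (83/4 per unit): all 4 → value 83, running total 83.00
- option 3 (130/23 per unit): 2 of 23 → value 2×130/23 = 11.3043, running total 94.30
Total 94.30.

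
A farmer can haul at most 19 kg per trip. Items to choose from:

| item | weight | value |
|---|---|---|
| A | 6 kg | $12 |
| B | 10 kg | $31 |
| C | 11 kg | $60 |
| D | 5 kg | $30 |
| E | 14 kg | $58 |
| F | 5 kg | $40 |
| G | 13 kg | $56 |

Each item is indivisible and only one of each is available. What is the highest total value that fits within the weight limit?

$100

Check high-value combinations within 19 kg:
- C+F: weight 11+5=16, value 60+40=100
- E+F: weight 14+5=19, value 58+40=98
- F+G: weight 5+13=18, value 40+56=96
- C+D: weight 11+5=16, value 60+30=90
- D+E: weight 5+14=19, value 30+58=88
Best: $100.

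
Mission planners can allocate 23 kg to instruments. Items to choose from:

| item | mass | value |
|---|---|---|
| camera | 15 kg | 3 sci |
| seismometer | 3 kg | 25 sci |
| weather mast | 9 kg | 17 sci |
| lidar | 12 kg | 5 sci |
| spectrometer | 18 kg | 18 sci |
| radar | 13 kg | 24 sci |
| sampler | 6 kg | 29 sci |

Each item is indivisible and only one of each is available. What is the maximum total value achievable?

78 sci

Check high-value combinations within 23 kg:
- seismometer+radar+sampler: mass 3+13+6=22, value 25+24+29=78
- seismometer+weather mast+sampler: mass 3+9+6=18, value 25+17+29=71
- seismometer+lidar+sampler: mass 3+12+6=21, value 25+5+29=59
- seismometer+sampler: mass 3+6=9, value 25+29=54
Best: 78 sci.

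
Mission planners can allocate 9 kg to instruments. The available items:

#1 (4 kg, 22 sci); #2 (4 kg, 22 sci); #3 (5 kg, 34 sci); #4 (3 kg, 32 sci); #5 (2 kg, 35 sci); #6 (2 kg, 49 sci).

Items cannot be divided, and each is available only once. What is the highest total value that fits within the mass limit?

Check high-value combinations within 9 kg:
- #3+#5+#6: mass 5+2+2=9, value 34+35+49=118
- #4+#5+#6: mass 3+2+2=7, value 32+35+49=116
- #1+#5+#6: mass 4+2+2=8, value 22+35+49=106
- #2+#5+#6: mass 4+2+2=8, value 22+35+49=106
- #1+#4+#6: mass 4+3+2=9, value 22+32+49=103
Best: 118 sci.

118 sci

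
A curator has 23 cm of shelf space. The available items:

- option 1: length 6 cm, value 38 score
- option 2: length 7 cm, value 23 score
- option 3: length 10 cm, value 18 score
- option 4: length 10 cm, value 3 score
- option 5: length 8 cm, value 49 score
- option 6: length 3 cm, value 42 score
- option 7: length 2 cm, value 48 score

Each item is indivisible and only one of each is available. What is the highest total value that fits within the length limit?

177 score

Check high-value combinations within 23 cm:
- option 1+option 5+option 6+option 7: length 6+8+3+2=19, value 38+49+42+48=177
- option 2+option 5+option 6+option 7: length 7+8+3+2=20, value 23+49+42+48=162
- option 1+option 2+option 5+option 7: length 6+7+8+2=23, value 38+23+49+48=158
- option 3+option 5+option 6+option 7: length 10+8+3+2=23, value 18+49+42+48=157
- option 1+option 2+option 6+option 7: length 6+7+3+2=18, value 38+23+42+48=151
Best: 177 score.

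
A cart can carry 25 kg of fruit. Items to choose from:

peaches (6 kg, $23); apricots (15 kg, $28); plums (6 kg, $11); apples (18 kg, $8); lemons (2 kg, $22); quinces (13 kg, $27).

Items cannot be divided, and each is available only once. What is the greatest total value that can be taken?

This is a 0/1 knapsack; check combinations near the capacity.
- peaches+apricots+lemons: weight 6+15+2=23, value 23+28+22=73
- peaches+lemons+quinces: weight 6+2+13=21, value 23+22+27=72
- apricots+plums+lemons: weight 15+6+2=23, value 28+11+22=61
- peaches+plums+quinces: weight 6+6+13=25, value 23+11+27=61
- plums+lemons+quinces: weight 6+2+13=21, value 11+22+27=60
Best: $73.

$73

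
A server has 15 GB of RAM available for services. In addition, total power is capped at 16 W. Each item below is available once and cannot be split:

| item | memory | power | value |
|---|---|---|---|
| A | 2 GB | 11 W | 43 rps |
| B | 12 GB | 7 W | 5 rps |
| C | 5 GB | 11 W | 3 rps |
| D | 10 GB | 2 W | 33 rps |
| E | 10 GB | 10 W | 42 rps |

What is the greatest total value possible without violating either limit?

Feasible sets respecting both limits:
- A+D: memory 12, power 13, value 76
- A: memory 2, power 11, value 43
- E: memory 10, power 10, value 42
- C+D: memory 15, power 13, value 36
Best: 76 rps.

76 rps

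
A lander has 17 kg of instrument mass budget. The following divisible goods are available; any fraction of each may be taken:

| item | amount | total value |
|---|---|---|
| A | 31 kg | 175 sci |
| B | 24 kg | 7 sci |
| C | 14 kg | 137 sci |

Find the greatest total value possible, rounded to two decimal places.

Take in order of value per unit:
- C (137/14 per unit): all 14 → value 137, running total 137.00
- A (175/31 per unit): 3 of 31 → value 3×175/31 = 16.9355, running total 153.94
Total 153.94.

153.94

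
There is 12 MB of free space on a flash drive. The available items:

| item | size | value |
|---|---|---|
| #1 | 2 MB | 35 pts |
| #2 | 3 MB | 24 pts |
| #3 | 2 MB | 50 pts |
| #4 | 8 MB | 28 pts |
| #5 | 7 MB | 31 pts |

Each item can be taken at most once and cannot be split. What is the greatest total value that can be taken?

116 pts

Check high-value combinations within 12 MB:
- #1+#3+#5: size 2+2+7=11, value 35+50+31=116
- #1+#3+#4: size 2+2+8=12, value 35+50+28=113
- #1+#2+#3: size 2+3+2=7, value 35+24+50=109
- #2+#3+#5: size 3+2+7=12, value 24+50+31=105
- #1+#2+#5: size 2+3+7=12, value 35+24+31=90
Best: 116 pts.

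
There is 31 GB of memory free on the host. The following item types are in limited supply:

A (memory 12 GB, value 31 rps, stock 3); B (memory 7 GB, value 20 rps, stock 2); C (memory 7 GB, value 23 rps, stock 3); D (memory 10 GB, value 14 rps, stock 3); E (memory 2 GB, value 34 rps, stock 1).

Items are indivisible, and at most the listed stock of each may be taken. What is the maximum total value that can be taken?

Top feasible selections:
- 1×B + 3×C + 1×E: memory 30, value 123
- 2×B + 2×C + 1×E: memory 30, value 120
- 1×A + 2×C + 1×E: memory 28, value 111
Best: 123 rps.

123 rps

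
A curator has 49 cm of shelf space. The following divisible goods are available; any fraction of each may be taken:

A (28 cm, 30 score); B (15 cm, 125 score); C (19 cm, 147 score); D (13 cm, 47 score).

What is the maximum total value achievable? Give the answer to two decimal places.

Take in order of value per unit:
- B (125/15 per unit): all 15 → value 125, running total 125.00
- C (147/19 per unit): all 19 → value 147, running total 272.00
- D (47/13 per unit): all 13 → value 47, running total 319.00
- A (30/28 per unit): 2 of 28 → value 2×30/28 = 2.1429, running total 321.14
Total 321.14.

321.14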